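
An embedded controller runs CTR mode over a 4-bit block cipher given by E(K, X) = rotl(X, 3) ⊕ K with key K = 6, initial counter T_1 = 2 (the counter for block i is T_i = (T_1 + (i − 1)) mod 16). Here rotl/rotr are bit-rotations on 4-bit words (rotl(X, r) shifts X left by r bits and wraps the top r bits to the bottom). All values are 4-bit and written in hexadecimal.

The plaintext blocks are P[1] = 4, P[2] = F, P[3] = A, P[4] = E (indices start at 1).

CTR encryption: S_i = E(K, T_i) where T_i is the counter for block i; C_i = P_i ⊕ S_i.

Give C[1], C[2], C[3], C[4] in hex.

C[1] = 3, C[2] = 0, C[3] = E, C[4] = 2

C[1]: T = 2, S = E(K, T) = 7; 4 ⊕ 7 = 3.
C[2]: T = 3, S = E(K, T) = F; F ⊕ F = 0.
C[3]: T = 4, S = E(K, T) = 4; A ⊕ 4 = E.
C[4]: T = 5, S = E(K, T) = C; E ⊕ C = 2.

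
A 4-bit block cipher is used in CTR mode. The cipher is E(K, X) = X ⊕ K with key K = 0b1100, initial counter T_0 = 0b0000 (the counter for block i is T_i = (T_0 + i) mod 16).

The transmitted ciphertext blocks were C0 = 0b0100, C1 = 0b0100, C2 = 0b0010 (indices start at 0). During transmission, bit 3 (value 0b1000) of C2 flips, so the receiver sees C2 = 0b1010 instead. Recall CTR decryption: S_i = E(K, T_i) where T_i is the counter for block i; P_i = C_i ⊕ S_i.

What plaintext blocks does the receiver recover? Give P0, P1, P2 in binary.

P0 = 0b1000, P1 = 0b1001, P2 = 0b0100

Only C2 changed, to 0b1010. In CTR, a change in C_i flips the same bit in P_i only; the keystream is unaffected. Decrypting the received ciphertext:
P0: T = 0b0000, S = E(K, T) = 0b1100; 0b0100 ⊕ 0b1100 = 0b1000.
P1: T = 0b0001, S = E(K, T) = 0b1101; 0b0100 ⊕ 0b1101 = 0b1001.
P2: T = 0b0010, S = E(K, T) = 0b1110; 0b1010 ⊕ 0b1110 = 0b0100.
Blocks that differ from the original plaintext: P2.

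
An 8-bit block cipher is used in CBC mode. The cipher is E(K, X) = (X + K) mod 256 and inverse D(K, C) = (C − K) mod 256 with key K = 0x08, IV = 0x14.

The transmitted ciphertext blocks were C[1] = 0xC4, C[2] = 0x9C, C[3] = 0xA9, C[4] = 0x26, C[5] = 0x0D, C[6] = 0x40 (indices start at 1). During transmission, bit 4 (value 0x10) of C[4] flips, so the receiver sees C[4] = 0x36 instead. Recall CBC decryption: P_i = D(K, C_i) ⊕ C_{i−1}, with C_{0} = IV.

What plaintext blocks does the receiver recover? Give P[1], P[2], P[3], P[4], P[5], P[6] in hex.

Only C[4] changed, to 0x36. In CBC, a change in C_i garbles P_i and flips the same bit in P_{i+1}. Decrypting the received ciphertext:
P[1]: D(K, 0xC4) = 0xBC; 0xBC ⊕ 0x14 = 0xA8.
P[2]: D(K, 0x9C) = 0x94; 0x94 ⊕ 0xC4 = 0x50.
P[3]: D(K, 0xA9) = 0xA1; 0xA1 ⊕ 0x9C = 0x3D.
P[4]: D(K, 0x36) = 0x2E; 0x2E ⊕ 0xA9 = 0x87.
P[5]: D(K, 0x0D) = 0x05; 0x05 ⊕ 0x36 = 0x33.
P[6]: D(K, 0x40) = 0x38; 0x38 ⊕ 0x0D = 0x35.
Blocks that differ from the original plaintext: P[4], P[5].

P[1] = 0xA8, P[2] = 0x50, P[3] = 0x3D, P[4] = 0x87, P[5] = 0x33, P[6] = 0x35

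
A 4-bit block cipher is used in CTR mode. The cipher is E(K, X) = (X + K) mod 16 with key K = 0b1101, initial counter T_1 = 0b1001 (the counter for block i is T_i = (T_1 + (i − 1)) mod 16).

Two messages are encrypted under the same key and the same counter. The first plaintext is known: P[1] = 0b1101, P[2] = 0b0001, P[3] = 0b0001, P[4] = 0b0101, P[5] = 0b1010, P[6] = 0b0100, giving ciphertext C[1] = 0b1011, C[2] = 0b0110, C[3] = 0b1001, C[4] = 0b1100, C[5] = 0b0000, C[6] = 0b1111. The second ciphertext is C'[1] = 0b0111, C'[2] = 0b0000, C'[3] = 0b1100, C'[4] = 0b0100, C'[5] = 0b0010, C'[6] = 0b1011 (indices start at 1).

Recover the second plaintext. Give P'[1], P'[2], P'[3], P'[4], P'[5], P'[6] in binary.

P'[1] = 0b0001, P'[2] = 0b0111, P'[3] = 0b0100, P'[4] = 0b1101, P'[5] = 0b1000, P'[6] = 0b0000

In CTR with a reused counter, both messages share the same keystream S_i, so C_i ⊕ C'_i = P_i ⊕ P'_i and thus P'_i = P_i ⊕ C_i ⊕ C'_i.
P'[1]: 0b1101 ⊕ 0b1011 ⊕ 0b0111 = 0b0001.
P'[2]: 0b0001 ⊕ 0b0110 ⊕ 0b0000 = 0b0111.
P'[3]: 0b0001 ⊕ 0b1001 ⊕ 0b1100 = 0b0100.
P'[4]: 0b0101 ⊕ 0b1100 ⊕ 0b0100 = 0b1101.
P'[5]: 0b1010 ⊕ 0b0000 ⊕ 0b0010 = 0b1000.
P'[6]: 0b0100 ⊕ 0b1111 ⊕ 0b1011 = 0b0000.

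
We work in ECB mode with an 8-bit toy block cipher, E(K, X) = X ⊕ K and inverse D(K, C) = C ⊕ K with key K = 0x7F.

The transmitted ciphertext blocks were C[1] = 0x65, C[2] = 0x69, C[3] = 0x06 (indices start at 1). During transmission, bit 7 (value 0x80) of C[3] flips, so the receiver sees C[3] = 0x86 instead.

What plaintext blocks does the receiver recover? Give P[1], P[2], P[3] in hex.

ECB decryption: P_i = D(K, C_i).
Only C[3] changed, to 0x86. In ECB, a change in C_i affects only P_i. Decrypting the received ciphertext:
P[1]: D(K, 0x65) = 0x1A.
P[2]: D(K, 0x69) = 0x16.
P[3]: D(K, 0x86) = 0xF9.
Blocks that differ from the original plaintext: P[3].

P[1] = 0x1A, P[2] = 0x16, P[3] = 0xF9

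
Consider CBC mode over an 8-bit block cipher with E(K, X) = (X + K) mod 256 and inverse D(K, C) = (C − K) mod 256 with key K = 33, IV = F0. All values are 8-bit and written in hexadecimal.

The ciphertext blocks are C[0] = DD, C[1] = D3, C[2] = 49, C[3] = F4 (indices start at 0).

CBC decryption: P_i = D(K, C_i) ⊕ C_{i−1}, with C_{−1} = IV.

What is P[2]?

P[2]: D(K, 49) = 16; 16 ⊕ D3 = C5.

P[2] = C5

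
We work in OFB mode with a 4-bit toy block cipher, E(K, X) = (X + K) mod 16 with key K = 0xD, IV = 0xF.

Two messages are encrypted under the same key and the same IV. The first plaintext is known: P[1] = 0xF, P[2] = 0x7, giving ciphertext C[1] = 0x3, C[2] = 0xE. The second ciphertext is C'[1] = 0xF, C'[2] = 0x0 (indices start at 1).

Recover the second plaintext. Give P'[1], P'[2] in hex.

P'[1] = 0x3, P'[2] = 0x9

In OFB with a reused IV, both messages share the same keystream S_i, so C_i ⊕ C'_i = P_i ⊕ P'_i and thus P'_i = P_i ⊕ C_i ⊕ C'_i.
P'[1]: 0xF ⊕ 0x3 ⊕ 0xF = 0x3.
P'[2]: 0x7 ⊕ 0xE ⊕ 0x0 = 0x9.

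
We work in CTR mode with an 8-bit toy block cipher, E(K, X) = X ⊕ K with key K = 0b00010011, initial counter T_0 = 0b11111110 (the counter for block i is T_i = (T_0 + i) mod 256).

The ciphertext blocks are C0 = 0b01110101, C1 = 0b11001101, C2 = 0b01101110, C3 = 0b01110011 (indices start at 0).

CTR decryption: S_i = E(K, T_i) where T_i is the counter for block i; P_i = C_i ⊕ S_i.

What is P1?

P1: T = 0b11111111, S = E(K, T) = 0b11101100; 0b11001101 ⊕ 0b11101100 = 0b00100001.

P1 = 0b00100001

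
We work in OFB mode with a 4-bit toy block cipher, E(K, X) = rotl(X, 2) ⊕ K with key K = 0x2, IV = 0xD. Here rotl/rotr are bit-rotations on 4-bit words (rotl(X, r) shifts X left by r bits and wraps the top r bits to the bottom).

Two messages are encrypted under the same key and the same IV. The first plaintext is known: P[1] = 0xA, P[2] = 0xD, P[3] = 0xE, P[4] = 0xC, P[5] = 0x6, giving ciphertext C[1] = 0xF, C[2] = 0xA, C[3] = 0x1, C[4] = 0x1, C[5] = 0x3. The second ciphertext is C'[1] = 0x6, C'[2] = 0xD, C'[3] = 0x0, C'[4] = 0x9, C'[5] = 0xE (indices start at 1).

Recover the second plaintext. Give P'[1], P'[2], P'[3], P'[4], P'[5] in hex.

In OFB with a reused IV, both messages share the same keystream S_i, so C_i ⊕ C'_i = P_i ⊕ P'_i and thus P'_i = P_i ⊕ C_i ⊕ C'_i.
P'[1]: 0xA ⊕ 0xF ⊕ 0x6 = 0x3.
P'[2]: 0xD ⊕ 0xA ⊕ 0xD = 0xA.
P'[3]: 0xE ⊕ 0x1 ⊕ 0x0 = 0xF.
P'[4]: 0xC ⊕ 0x1 ⊕ 0x9 = 0x4.
P'[5]: 0x6 ⊕ 0x3 ⊕ 0xE = 0xB.

P'[1] = 0x3, P'[2] = 0xA, P'[3] = 0xF, P'[4] = 0x4, P'[5] = 0xB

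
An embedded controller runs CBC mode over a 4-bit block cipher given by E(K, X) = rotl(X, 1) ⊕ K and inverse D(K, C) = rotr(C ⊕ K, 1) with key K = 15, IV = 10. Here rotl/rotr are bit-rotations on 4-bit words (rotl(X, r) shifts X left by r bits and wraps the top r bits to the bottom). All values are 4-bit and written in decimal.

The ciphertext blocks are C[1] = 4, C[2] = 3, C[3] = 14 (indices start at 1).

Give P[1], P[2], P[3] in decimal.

CBC decryption: P_i = D(K, C_i) ⊕ C_{i−1}, with C_{0} = IV.
P[1]: D(K, 4) = 13; 13 ⊕ 10 = 7.
P[2]: D(K, 3) = 6; 6 ⊕ 4 = 2.
P[3]: D(K, 14) = 8; 8 ⊕ 3 = 11.

P[1] = 7, P[2] = 2, P[3] = 11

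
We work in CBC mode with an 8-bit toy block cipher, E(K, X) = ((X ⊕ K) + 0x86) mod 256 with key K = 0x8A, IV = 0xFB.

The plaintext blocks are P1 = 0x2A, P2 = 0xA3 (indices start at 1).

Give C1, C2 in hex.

C1 = 0xE1, C2 = 0x4E

CBC encryption: C_i = E(K, P_i ⊕ C_{i−1}), with C_{0} = IV.
C1: P1 ⊕ 0xFB = 0xD1; E(K, 0xD1) = 0xE1.
C2: P2 ⊕ 0xE1 = 0x42; E(K, 0x42) = 0x4E.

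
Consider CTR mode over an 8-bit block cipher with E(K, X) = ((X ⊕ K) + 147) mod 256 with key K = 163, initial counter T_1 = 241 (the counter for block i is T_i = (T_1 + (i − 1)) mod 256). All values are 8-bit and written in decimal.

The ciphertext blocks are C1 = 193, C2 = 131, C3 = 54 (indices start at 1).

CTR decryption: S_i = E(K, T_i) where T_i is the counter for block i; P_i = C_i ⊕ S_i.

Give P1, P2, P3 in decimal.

P1 = 36, P2 = 103, P3 = 213

P1: T = 241, S = E(K, T) = 229; 193 ⊕ 229 = 36.
P2: T = 242, S = E(K, T) = 228; 131 ⊕ 228 = 103.
P3: T = 243, S = E(K, T) = 227; 54 ⊕ 227 = 213.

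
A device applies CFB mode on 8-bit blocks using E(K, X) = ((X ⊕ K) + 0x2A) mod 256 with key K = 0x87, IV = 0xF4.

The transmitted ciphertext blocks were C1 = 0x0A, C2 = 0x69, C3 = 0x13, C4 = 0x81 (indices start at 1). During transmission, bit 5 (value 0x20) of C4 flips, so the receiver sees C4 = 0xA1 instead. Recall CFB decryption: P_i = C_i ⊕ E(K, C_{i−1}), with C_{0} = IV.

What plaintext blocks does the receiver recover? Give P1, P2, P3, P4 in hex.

P1 = 0x97, P2 = 0xDE, P3 = 0x0B, P4 = 0x1F

Only C4 changed, to 0xA1. In CFB, a change in C_i flips the same bit in P_i and garbles P_{i+1}. Decrypting the received ciphertext:
P1: E(K, 0xF4) = 0x9D; 0x0A ⊕ 0x9D = 0x97.
P2: E(K, 0x0A) = 0xB7; 0x69 ⊕ 0xB7 = 0xDE.
P3: E(K, 0x69) = 0x18; 0x13 ⊕ 0x18 = 0x0B.
P4: E(K, 0x13) = 0xBE; 0xA1 ⊕ 0xBE = 0x1F.
Blocks that differ from the original plaintext: P4.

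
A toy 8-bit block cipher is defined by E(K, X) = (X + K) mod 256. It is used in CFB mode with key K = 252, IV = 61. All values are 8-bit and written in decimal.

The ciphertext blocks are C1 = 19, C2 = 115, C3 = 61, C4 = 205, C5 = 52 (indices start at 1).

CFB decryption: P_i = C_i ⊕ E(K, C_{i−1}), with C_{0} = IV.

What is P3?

P3 = 82

P3: E(K, 115) = 111; 61 ⊕ 111 = 82.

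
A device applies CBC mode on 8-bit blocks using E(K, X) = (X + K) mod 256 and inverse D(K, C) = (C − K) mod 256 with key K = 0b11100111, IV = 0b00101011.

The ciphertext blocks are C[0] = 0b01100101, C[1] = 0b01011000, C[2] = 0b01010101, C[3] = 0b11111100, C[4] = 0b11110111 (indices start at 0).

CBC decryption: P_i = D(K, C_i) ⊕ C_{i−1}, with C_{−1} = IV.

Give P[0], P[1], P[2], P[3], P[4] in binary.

P[0] = 0b01010101, P[1] = 0b00010100, P[2] = 0b00110110, P[3] = 0b01000000, P[4] = 0b11101100

P[0]: D(K, 0b01100101) = 0b01111110; 0b01111110 ⊕ 0b00101011 = 0b01010101.
P[1]: D(K, 0b01011000) = 0b01110001; 0b01110001 ⊕ 0b01100101 = 0b00010100.
P[2]: D(K, 0b01010101) = 0b01101110; 0b01101110 ⊕ 0b01011000 = 0b00110110.
P[3]: D(K, 0b11111100) = 0b00010101; 0b00010101 ⊕ 0b01010101 = 0b01000000.
P[4]: D(K, 0b11110111) = 0b00010000; 0b00010000 ⊕ 0b11111100 = 0b11101100.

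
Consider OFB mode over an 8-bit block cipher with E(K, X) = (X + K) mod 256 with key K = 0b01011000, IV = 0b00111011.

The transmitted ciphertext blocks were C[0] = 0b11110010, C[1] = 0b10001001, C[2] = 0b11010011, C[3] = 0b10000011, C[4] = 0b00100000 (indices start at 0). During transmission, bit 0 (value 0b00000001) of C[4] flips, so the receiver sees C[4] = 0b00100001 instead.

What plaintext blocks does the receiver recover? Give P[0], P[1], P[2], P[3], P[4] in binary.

OFB decryption: S_i = E(K, S_{i−1}) with S_{−1} = IV; P_i = C_i ⊕ S_i.
Only C[4] changed, to 0b00100001. In OFB, a change in C_i flips the same bit in P_i only; the keystream is unaffected. Decrypting the received ciphertext:
P[0]: S = E(K, 0b00111011) = 0b10010011; 0b11110010 ⊕ 0b10010011 = 0b01100001.
P[1]: S = E(K, 0b10010011) = 0b11101011; 0b10001001 ⊕ 0b11101011 = 0b01100010.
P[2]: S = E(K, 0b11101011) = 0b01000011; 0b11010011 ⊕ 0b01000011 = 0b10010000.
P[3]: S = E(K, 0b01000011) = 0b10011011; 0b10000011 ⊕ 0b10011011 = 0b00011000.
P[4]: S = E(K, 0b10011011) = 0b11110011; 0b00100001 ⊕ 0b11110011 = 0b11010010.
Blocks that differ from the original plaintext: P[4].

P[0] = 0b01100001, P[1] = 0b01100010, P[2] = 0b10010000, P[3] = 0b00011000, P[4] = 0b11010010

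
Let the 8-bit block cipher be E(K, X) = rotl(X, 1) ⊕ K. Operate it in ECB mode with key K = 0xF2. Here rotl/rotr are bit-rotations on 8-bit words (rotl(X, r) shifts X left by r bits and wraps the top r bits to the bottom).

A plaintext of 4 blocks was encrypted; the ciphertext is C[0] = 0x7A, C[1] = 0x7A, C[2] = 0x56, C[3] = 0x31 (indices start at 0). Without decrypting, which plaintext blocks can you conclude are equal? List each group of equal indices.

P[0] = P[1]

ECB encrypts each block independently with the same key, so equal ciphertext blocks imply equal plaintext blocks.
C[0] = C[1] = 0x7A, so P[0] = P[1].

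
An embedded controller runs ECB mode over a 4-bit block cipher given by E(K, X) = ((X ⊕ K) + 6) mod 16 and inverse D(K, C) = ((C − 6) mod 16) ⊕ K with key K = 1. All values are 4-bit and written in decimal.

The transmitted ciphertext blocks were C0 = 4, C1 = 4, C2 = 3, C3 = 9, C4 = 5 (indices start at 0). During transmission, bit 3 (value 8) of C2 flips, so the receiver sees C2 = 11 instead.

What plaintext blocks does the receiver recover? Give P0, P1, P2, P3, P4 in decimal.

ECB decryption: P_i = D(K, C_i).
Only C2 changed, to 11. In ECB, a change in C_i affects only P_i. Decrypting the received ciphertext:
P0: D(K, 4) = 15.
P1: D(K, 4) = 15.
P2: D(K, 11) = 4.
P3: D(K, 9) = 2.
P4: D(K, 5) = 14.
Blocks that differ from the original plaintext: P2.

P0 = 15, P1 = 15, P2 = 4, P3 = 2, P4 = 14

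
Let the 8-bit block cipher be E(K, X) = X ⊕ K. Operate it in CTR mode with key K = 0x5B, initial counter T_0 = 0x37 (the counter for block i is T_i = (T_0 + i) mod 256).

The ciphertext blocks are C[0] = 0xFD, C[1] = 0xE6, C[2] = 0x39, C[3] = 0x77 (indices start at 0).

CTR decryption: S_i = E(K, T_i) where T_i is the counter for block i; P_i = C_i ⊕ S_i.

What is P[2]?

P[2]: T = 0x39, S = E(K, T) = 0x62; 0x39 ⊕ 0x62 = 0x5B.

P[2] = 0x5B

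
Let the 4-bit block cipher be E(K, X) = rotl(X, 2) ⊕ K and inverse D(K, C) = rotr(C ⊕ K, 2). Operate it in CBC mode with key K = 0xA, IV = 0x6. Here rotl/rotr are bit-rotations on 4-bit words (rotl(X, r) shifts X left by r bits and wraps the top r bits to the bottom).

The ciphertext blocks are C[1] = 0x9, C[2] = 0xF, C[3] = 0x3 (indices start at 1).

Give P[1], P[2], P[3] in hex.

P[1] = 0xA, P[2] = 0xC, P[3] = 0x9

CBC decryption: P_i = D(K, C_i) ⊕ C_{i−1}, with C_{0} = IV.
P[1]: D(K, 0x9) = 0xC; 0xC ⊕ 0x6 = 0xA.
P[2]: D(K, 0xF) = 0x5; 0x5 ⊕ 0x9 = 0xC.
P[3]: D(K, 0x3) = 0x6; 0x6 ⊕ 0xF = 0x9.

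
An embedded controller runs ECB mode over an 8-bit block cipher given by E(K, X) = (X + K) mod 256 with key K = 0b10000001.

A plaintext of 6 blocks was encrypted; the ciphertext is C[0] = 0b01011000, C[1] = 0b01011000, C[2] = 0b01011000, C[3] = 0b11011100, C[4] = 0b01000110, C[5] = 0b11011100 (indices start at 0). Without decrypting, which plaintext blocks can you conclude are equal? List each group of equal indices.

P[0] = P[1] = P[2]; P[3] = P[5]

ECB encrypts each block independently with the same key, so equal ciphertext blocks imply equal plaintext blocks.
C[0] = C[1] = C[2] = 0b01011000, so P[0] = P[1] = P[2].
C[3] = C[5] = 0b11011100, so P[3] = P[5].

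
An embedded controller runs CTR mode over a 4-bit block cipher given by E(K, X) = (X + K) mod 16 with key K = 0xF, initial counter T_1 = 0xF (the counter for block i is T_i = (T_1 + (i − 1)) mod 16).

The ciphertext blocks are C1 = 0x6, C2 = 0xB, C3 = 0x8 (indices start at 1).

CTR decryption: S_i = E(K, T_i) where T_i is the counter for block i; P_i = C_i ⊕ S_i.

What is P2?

P2: T = 0x0, S = E(K, T) = 0xF; 0xB ⊕ 0xF = 0x4.

P2 = 0x4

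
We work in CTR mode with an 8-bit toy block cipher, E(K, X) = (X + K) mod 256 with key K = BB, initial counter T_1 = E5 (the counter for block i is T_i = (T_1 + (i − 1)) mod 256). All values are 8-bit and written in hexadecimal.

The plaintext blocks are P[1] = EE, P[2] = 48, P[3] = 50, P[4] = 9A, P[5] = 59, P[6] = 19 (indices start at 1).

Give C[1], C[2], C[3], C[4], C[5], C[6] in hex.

C[1] = 4E, C[2] = E9, C[3] = F2, C[4] = 39, C[5] = FD, C[6] = BC

CTR encryption: S_i = E(K, T_i) where T_i is the counter for block i; C_i = P_i ⊕ S_i.
C[1]: T = E5, S = E(K, T) = A0; EE ⊕ A0 = 4E.
C[2]: T = E6, S = E(K, T) = A1; 48 ⊕ A1 = E9.
C[3]: T = E7, S = E(K, T) = A2; 50 ⊕ A2 = F2.
C[4]: T = E8, S = E(K, T) = A3; 9A ⊕ A3 = 39.
C[5]: T = E9, S = E(K, T) = A4; 59 ⊕ A4 = FD.
C[6]: T = EA, S = E(K, T) = A5; 19 ⊕ A5 = BC.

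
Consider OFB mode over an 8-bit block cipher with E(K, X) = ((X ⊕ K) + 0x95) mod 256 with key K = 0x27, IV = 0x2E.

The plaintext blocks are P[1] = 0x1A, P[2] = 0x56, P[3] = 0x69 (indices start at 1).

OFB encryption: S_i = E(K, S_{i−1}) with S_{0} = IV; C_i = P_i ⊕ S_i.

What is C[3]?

C[1]: S = E(K, 0x2E) = 0x9E; 0x1A ⊕ 0x9E = 0x84.
C[2]: S = E(K, 0x9E) = 0x4E; 0x56 ⊕ 0x4E = 0x18.
C[3]: S = E(K, 0x4E) = 0xFE; 0x69 ⊕ 0xFE = 0x97.

C[3] = 0x97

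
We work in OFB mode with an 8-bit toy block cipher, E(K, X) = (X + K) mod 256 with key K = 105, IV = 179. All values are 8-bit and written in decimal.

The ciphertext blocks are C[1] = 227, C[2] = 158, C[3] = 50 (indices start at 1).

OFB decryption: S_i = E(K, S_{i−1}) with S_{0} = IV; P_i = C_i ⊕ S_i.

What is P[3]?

P[1]: S = E(K, 179) = 28; 227 ⊕ 28 = 255.
P[2]: S = E(K, 28) = 133; 158 ⊕ 133 = 27.
P[3]: S = E(K, 133) = 238; 50 ⊕ 238 = 220.

P[3] = 220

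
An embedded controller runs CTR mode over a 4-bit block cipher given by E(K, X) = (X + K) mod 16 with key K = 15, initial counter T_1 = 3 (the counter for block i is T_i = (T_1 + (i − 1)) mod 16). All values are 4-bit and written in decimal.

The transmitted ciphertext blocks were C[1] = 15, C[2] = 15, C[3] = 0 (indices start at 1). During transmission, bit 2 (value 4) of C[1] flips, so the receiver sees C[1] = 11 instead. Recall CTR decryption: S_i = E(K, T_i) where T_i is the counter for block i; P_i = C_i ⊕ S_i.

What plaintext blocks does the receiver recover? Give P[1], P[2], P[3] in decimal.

P[1] = 9, P[2] = 12, P[3] = 4

Only C[1] changed, to 11. In CTR, a change in C_i flips the same bit in P_i only; the keystream is unaffected. Decrypting the received ciphertext:
P[1]: T = 3, S = E(K, T) = 2; 11 ⊕ 2 = 9.
P[2]: T = 4, S = E(K, T) = 3; 15 ⊕ 3 = 12.
P[3]: T = 5, S = E(K, T) = 4; 0 ⊕ 4 = 4.
Blocks that differ from the original plaintext: P[1].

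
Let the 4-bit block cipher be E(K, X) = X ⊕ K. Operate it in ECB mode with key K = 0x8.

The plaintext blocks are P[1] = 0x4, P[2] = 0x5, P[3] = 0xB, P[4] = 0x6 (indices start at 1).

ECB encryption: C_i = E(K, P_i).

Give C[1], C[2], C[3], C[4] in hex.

C[1] = 0xC, C[2] = 0xD, C[3] = 0x3, C[4] = 0xE

C[1]: E(K, 0x4) = 0xC.
C[2]: E(K, 0x5) = 0xD.
C[3]: E(K, 0xB) = 0x3.
C[4]: E(K, 0x6) = 0xE.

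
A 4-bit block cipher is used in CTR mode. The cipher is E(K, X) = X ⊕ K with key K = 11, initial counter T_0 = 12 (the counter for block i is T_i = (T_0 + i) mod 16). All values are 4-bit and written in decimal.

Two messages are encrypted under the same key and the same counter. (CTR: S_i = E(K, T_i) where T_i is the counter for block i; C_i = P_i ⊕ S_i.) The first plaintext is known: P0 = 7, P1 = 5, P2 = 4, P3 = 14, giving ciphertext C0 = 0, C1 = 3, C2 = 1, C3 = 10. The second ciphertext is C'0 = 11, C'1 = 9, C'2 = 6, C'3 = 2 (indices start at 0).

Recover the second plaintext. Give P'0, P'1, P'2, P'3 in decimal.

P'0 = 12, P'1 = 15, P'2 = 3, P'3 = 6

In CTR with a reused counter, both messages share the same keystream S_i, so C_i ⊕ C'_i = P_i ⊕ P'_i and thus P'_i = P_i ⊕ C_i ⊕ C'_i.
P'0: 7 ⊕ 0 ⊕ 11 = 12.
P'1: 5 ⊕ 3 ⊕ 9 = 15.
P'2: 4 ⊕ 1 ⊕ 6 = 3.
P'3: 14 ⊕ 10 ⊕ 2 = 6.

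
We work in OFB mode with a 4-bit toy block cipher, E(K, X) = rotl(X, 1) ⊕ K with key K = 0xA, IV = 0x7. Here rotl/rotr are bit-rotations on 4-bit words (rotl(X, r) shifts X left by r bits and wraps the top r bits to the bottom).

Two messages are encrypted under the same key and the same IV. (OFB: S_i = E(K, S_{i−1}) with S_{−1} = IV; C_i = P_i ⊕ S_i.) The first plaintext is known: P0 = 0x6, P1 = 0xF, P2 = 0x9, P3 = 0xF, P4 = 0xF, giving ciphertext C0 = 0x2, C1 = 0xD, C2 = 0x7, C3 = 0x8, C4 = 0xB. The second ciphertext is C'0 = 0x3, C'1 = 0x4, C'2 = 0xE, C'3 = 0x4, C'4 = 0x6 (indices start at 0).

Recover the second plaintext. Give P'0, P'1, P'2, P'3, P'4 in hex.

P'0 = 0x7, P'1 = 0x6, P'2 = 0x0, P'3 = 0x3, P'4 = 0x2

In OFB with a reused IV, both messages share the same keystream S_i, so C_i ⊕ C'_i = P_i ⊕ P'_i and thus P'_i = P_i ⊕ C_i ⊕ C'_i.
P'0: 0x6 ⊕ 0x2 ⊕ 0x3 = 0x7.
P'1: 0xF ⊕ 0xD ⊕ 0x4 = 0x6.
P'2: 0x9 ⊕ 0x7 ⊕ 0xE = 0x0.
P'3: 0xF ⊕ 0x8 ⊕ 0x4 = 0x3.
P'4: 0xF ⊕ 0xB ⊕ 0x6 = 0x2.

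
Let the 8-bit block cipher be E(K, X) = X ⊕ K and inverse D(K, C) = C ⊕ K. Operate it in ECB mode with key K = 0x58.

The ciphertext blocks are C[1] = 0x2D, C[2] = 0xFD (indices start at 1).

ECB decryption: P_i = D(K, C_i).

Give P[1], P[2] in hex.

P[1]: D(K, 0x2D) = 0x75.
P[2]: D(K, 0xFD) = 0xA5.

P[1] = 0x75, P[2] = 0xA5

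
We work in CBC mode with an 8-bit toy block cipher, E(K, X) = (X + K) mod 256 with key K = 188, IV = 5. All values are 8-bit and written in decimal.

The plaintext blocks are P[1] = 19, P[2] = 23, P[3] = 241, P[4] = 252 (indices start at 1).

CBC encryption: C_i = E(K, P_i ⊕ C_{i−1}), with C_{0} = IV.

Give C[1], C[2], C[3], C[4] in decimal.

C[1] = 210, C[2] = 129, C[3] = 44, C[4] = 140

C[1]: P[1] ⊕ 5 = 22; E(K, 22) = 210.
C[2]: P[2] ⊕ 210 = 197; E(K, 197) = 129.
C[3]: P[3] ⊕ 129 = 112; E(K, 112) = 44.
C[4]: P[4] ⊕ 44 = 208; E(K, 208) = 140.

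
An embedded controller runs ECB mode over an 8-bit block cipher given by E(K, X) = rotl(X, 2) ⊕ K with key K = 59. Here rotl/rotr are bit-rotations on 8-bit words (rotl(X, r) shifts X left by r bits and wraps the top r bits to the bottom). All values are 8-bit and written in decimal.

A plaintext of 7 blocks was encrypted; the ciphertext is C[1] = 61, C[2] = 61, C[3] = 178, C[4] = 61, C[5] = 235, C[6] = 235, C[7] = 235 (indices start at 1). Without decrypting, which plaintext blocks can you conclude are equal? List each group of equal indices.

ECB encrypts each block independently with the same key, so equal ciphertext blocks imply equal plaintext blocks.
C[1] = C[2] = C[4] = 61, so P[1] = P[2] = P[4].
C[5] = C[6] = C[7] = 235, so P[5] = P[6] = P[7].

P[1] = P[2] = P[4]; P[5] = P[6] = P[7]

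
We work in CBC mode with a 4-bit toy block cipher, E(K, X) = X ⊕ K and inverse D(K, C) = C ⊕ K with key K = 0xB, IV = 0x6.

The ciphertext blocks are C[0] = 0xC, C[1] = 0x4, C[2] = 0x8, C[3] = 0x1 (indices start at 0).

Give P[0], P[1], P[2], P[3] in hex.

P[0] = 0x1, P[1] = 0x3, P[2] = 0x7, P[3] = 0x2

CBC decryption: P_i = D(K, C_i) ⊕ C_{i−1}, with C_{−1} = IV.
P[0]: D(K, 0xC) = 0x7; 0x7 ⊕ 0x6 = 0x1.
P[1]: D(K, 0x4) = 0xF; 0xF ⊕ 0xC = 0x3.
P[2]: D(K, 0x8) = 0x3; 0x3 ⊕ 0x4 = 0x7.
P[3]: D(K, 0x1) = 0xA; 0xA ⊕ 0x8 = 0x2.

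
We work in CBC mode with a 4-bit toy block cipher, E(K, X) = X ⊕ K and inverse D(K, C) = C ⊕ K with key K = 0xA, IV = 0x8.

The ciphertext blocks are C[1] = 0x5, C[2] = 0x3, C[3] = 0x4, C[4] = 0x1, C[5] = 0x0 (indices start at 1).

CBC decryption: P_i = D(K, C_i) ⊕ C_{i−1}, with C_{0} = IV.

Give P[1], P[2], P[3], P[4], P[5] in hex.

P[1]: D(K, 0x5) = 0xF; 0xF ⊕ 0x8 = 0x7.
P[2]: D(K, 0x3) = 0x9; 0x9 ⊕ 0x5 = 0xC.
P[3]: D(K, 0x4) = 0xE; 0xE ⊕ 0x3 = 0xD.
P[4]: D(K, 0x1) = 0xB; 0xB ⊕ 0x4 = 0xF.
P[5]: D(K, 0x0) = 0xA; 0xA ⊕ 0x1 = 0xB.

P[1] = 0x7, P[2] = 0xC, P[3] = 0xD, P[4] = 0xF, P[5] = 0xB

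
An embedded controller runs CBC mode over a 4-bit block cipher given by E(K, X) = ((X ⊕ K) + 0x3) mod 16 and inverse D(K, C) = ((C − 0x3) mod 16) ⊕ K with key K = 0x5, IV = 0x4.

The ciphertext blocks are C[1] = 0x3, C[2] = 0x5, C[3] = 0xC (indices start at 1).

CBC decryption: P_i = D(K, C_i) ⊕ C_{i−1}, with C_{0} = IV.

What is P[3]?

P[3] = 0x9

P[3]: D(K, 0xC) = 0xC; 0xC ⊕ 0x5 = 0x9.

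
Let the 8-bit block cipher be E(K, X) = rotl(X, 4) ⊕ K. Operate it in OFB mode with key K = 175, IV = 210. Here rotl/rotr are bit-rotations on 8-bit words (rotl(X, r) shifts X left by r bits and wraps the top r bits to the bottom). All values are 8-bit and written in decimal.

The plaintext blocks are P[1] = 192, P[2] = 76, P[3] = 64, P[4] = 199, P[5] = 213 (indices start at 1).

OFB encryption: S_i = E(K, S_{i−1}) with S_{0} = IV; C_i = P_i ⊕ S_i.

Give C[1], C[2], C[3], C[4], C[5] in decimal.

C[1] = 66, C[2] = 203, C[3] = 151, C[4] = 21, C[5] = 87

C[1]: S = E(K, 210) = 130; 192 ⊕ 130 = 66.
C[2]: S = E(K, 130) = 135; 76 ⊕ 135 = 203.
C[3]: S = E(K, 135) = 215; 64 ⊕ 215 = 151.
C[4]: S = E(K, 215) = 210; 199 ⊕ 210 = 21.
C[5]: S = E(K, 210) = 130; 213 ⊕ 130 = 87.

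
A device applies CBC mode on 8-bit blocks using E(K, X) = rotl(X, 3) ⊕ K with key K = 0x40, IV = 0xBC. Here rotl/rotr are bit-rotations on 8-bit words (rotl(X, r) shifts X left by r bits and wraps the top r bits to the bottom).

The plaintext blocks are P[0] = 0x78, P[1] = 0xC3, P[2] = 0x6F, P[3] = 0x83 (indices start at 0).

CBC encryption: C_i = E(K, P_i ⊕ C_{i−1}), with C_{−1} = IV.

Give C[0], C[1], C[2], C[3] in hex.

C[0] = 0x66, C[1] = 0x6D, C[2] = 0x50, C[3] = 0xDE

C[0]: P[0] ⊕ 0xBC = 0xC4; E(K, 0xC4) = 0x66.
C[1]: P[1] ⊕ 0x66 = 0xA5; E(K, 0xA5) = 0x6D.
C[2]: P[2] ⊕ 0x6D = 0x02; E(K, 0x02) = 0x50.
C[3]: P[3] ⊕ 0x50 = 0xD3; E(K, 0xD3) = 0xDE.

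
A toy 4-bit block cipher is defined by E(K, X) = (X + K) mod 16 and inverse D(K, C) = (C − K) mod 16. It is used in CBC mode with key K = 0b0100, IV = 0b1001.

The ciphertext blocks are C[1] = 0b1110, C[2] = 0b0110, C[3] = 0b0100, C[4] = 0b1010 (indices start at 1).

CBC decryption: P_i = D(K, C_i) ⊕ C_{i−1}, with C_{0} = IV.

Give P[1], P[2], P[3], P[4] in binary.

P[1]: D(K, 0b1110) = 0b1010; 0b1010 ⊕ 0b1001 = 0b0011.
P[2]: D(K, 0b0110) = 0b0010; 0b0010 ⊕ 0b1110 = 0b1100.
P[3]: D(K, 0b0100) = 0b0000; 0b0000 ⊕ 0b0110 = 0b0110.
P[4]: D(K, 0b1010) = 0b0110; 0b0110 ⊕ 0b0100 = 0b0010.

P[1] = 0b0011, P[2] = 0b1100, P[3] = 0b0110, P[4] = 0b0010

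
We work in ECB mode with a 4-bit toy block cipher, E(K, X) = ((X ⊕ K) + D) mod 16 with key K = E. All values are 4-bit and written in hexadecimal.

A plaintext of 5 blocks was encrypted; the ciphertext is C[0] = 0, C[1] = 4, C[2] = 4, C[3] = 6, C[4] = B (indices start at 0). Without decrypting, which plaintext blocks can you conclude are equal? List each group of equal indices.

ECB encrypts each block independently with the same key, so equal ciphertext blocks imply equal plaintext blocks.
C[1] = C[2] = 4, so P[1] = P[2].

P[1] = P[2]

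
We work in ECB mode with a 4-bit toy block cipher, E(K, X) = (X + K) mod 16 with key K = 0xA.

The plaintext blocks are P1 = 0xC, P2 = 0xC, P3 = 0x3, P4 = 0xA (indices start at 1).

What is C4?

ECB encryption: C_i = E(K, P_i).
C4: E(K, 0xA) = 0x4.

C4 = 0x4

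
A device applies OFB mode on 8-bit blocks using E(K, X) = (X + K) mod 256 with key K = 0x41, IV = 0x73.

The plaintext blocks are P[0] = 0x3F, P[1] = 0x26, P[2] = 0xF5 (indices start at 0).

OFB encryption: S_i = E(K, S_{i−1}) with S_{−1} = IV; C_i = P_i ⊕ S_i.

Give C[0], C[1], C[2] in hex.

C[0]: S = E(K, 0x73) = 0xB4; 0x3F ⊕ 0xB4 = 0x8B.
C[1]: S = E(K, 0xB4) = 0xF5; 0x26 ⊕ 0xF5 = 0xD3.
C[2]: S = E(K, 0xF5) = 0x36; 0xF5 ⊕ 0x36 = 0xC3.

C[0] = 0x8B, C[1] = 0xD3, C[2] = 0xC3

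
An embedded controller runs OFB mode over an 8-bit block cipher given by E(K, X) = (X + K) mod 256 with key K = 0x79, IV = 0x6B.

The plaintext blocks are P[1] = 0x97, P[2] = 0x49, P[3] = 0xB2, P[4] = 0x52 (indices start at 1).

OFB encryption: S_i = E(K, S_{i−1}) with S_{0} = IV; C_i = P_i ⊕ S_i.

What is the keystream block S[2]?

C[1]: S = E(K, 0x6B) = 0xE4; 0x97 ⊕ 0xE4 = 0x73.
C[2]: S = E(K, 0xE4) = 0x5D; 0x49 ⊕ 0x5D = 0x14.
So S[2] = 0x5D.

0x5D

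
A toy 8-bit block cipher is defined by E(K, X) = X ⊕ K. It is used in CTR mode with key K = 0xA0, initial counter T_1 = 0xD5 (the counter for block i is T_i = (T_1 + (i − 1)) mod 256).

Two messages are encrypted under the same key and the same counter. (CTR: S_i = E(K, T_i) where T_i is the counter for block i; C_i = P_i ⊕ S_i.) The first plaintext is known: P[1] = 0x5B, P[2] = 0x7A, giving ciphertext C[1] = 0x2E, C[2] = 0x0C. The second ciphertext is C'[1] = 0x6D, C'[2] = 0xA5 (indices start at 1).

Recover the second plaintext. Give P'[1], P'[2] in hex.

In CTR with a reused counter, both messages share the same keystream S_i, so C_i ⊕ C'_i = P_i ⊕ P'_i and thus P'_i = P_i ⊕ C_i ⊕ C'_i.
P'[1]: 0x5B ⊕ 0x2E ⊕ 0x6D = 0x18.
P'[2]: 0x7A ⊕ 0x0C ⊕ 0xA5 = 0xD3.

P'[1] = 0x18, P'[2] = 0xD3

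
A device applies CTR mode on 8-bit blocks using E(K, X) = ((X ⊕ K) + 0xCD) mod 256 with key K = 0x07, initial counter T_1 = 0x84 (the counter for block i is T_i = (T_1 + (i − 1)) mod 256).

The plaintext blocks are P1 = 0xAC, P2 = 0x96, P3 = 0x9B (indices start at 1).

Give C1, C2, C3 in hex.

CTR encryption: S_i = E(K, T_i) where T_i is the counter for block i; C_i = P_i ⊕ S_i.
C1: T = 0x84, S = E(K, T) = 0x50; 0xAC ⊕ 0x50 = 0xFC.
C2: T = 0x85, S = E(K, T) = 0x4F; 0x96 ⊕ 0x4F = 0xD9.
C3: T = 0x86, S = E(K, T) = 0x4E; 0x9B ⊕ 0x4E = 0xD5.

C1 = 0xFC, C2 = 0xD9, C3 = 0xD5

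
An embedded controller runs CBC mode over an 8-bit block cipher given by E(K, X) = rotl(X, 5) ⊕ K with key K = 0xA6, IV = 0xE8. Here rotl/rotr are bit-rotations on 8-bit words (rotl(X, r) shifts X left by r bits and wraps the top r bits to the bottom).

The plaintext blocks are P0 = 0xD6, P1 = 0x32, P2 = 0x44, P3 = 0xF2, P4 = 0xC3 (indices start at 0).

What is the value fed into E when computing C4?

0xCD

CBC encryption: C_i = E(K, P_i ⊕ C_{i−1}), with C_{−1} = IV.
C0: P0 ⊕ 0xE8 = 0x3E; E(K, 0x3E) = 0x61.
C1: P1 ⊕ 0x61 = 0x53; E(K, 0x53) = 0xCC.
C2: P2 ⊕ 0xCC = 0x88; E(K, 0x88) = 0xB7.
C3: P3 ⊕ 0xB7 = 0x45; E(K, 0x45) = 0x0E.
C4: P4 ⊕ 0x0E = 0xCD; E(K, 0xCD) = 0x1F.
So the input to E for block 4 is 0xCD.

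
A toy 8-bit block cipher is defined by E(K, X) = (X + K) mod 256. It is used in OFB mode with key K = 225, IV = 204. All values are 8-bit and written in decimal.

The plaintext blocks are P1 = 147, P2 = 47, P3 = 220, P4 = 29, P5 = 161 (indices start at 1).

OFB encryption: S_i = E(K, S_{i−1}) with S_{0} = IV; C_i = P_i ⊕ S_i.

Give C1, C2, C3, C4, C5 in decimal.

C1: S = E(K, 204) = 173; 147 ⊕ 173 = 62.
C2: S = E(K, 173) = 142; 47 ⊕ 142 = 161.
C3: S = E(K, 142) = 111; 220 ⊕ 111 = 179.
C4: S = E(K, 111) = 80; 29 ⊕ 80 = 77.
C5: S = E(K, 80) = 49; 161 ⊕ 49 = 144.

C1 = 62, C2 = 161, C3 = 179, C4 = 77, C5 = 144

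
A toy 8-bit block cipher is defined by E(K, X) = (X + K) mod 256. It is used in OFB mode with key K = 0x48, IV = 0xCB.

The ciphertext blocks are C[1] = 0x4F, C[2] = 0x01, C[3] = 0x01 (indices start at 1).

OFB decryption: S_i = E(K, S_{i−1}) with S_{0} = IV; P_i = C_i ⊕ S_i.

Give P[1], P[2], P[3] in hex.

P[1]: S = E(K, 0xCB) = 0x13; 0x4F ⊕ 0x13 = 0x5C.
P[2]: S = E(K, 0x13) = 0x5B; 0x01 ⊕ 0x5B = 0x5A.
P[3]: S = E(K, 0x5B) = 0xA3; 0x01 ⊕ 0xA3 = 0xA2.

P[1] = 0x5C, P[2] = 0x5A, P[3] = 0xA2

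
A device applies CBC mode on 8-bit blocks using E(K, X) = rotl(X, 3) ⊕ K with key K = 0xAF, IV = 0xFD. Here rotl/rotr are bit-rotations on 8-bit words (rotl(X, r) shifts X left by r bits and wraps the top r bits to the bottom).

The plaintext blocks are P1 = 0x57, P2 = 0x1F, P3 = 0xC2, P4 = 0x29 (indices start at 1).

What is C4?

CBC encryption: C_i = E(K, P_i ⊕ C_{i−1}), with C_{0} = IV.
C1: P1 ⊕ 0xFD = 0xAA; E(K, 0xAA) = 0xFA.
C2: P2 ⊕ 0xFA = 0xE5; E(K, 0xE5) = 0x80.
C3: P3 ⊕ 0x80 = 0x42; E(K, 0x42) = 0xBD.
C4: P4 ⊕ 0xBD = 0x94; E(K, 0x94) = 0x0B.

C4 = 0x0B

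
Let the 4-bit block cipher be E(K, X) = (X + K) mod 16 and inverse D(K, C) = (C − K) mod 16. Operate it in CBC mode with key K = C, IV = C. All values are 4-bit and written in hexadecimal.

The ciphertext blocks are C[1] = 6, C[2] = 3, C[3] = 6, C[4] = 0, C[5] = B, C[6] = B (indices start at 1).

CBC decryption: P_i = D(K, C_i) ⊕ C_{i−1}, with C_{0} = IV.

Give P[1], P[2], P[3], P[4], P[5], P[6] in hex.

P[1]: D(K, 6) = A; A ⊕ C = 6.
P[2]: D(K, 3) = 7; 7 ⊕ 6 = 1.
P[3]: D(K, 6) = A; A ⊕ 3 = 9.
P[4]: D(K, 0) = 4; 4 ⊕ 6 = 2.
P[5]: D(K, B) = F; F ⊕ 0 = F.
P[6]: D(K, B) = F; F ⊕ B = 4.

P[1] = 6, P[2] = 1, P[3] = 9, P[4] = 2, P[5] = F, P[6] = 4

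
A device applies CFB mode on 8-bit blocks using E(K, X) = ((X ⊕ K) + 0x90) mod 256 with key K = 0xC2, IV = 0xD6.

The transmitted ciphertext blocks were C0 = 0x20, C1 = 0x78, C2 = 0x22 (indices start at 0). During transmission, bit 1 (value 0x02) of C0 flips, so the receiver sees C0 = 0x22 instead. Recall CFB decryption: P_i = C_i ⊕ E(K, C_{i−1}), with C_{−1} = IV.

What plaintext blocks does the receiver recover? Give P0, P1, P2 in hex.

P0 = 0x86, P1 = 0x08, P2 = 0x68

Only C0 changed, to 0x22. In CFB, a change in C_i flips the same bit in P_i and garbles P_{i+1}. Decrypting the received ciphertext:
P0: E(K, 0xD6) = 0xA4; 0x22 ⊕ 0xA4 = 0x86.
P1: E(K, 0x22) = 0x70; 0x78 ⊕ 0x70 = 0x08.
P2: E(K, 0x78) = 0x4A; 0x22 ⊕ 0x4A = 0x68.
Blocks that differ from the original plaintext: P0, P1.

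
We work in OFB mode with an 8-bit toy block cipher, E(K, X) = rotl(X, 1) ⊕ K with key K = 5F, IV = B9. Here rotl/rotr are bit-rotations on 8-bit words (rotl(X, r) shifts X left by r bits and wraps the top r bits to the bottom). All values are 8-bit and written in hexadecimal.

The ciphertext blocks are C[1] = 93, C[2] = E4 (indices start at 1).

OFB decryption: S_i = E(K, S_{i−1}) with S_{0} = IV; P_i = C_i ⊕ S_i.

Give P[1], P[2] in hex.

P[1]: S = E(K, B9) = 2C; 93 ⊕ 2C = BF.
P[2]: S = E(K, 2C) = 07; E4 ⊕ 07 = E3.

P[1] = BF, P[2] = E3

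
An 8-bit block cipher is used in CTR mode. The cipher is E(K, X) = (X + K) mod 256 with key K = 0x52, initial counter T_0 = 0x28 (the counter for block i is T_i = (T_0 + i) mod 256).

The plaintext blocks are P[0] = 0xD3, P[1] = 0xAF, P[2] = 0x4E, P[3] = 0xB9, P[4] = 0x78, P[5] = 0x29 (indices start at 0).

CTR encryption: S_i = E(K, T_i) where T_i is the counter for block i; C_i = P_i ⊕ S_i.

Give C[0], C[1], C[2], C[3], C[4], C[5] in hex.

C[0] = 0xA9, C[1] = 0xD4, C[2] = 0x32, C[3] = 0xC4, C[4] = 0x06, C[5] = 0x56

C[0]: T = 0x28, S = E(K, T) = 0x7A; 0xD3 ⊕ 0x7A = 0xA9.
C[1]: T = 0x29, S = E(K, T) = 0x7B; 0xAF ⊕ 0x7B = 0xD4.
C[2]: T = 0x2A, S = E(K, T) = 0x7C; 0x4E ⊕ 0x7C = 0x32.
C[3]: T = 0x2B, S = E(K, T) = 0x7D; 0xB9 ⊕ 0x7D = 0xC4.
C[4]: T = 0x2C, S = E(K, T) = 0x7E; 0x78 ⊕ 0x7E = 0x06.
C[5]: T = 0x2D, S = E(K, T) = 0x7F; 0x29 ⊕ 0x7F = 0x56.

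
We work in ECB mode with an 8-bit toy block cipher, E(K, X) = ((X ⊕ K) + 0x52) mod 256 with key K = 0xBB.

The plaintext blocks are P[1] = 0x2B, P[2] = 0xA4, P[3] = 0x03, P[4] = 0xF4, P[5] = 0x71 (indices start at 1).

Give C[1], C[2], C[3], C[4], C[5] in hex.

C[1] = 0xE2, C[2] = 0x71, C[3] = 0x0A, C[4] = 0xA1, C[5] = 0x1C

ECB encryption: C_i = E(K, P_i).
C[1]: E(K, 0x2B) = 0xE2.
C[2]: E(K, 0xA4) = 0x71.
C[3]: E(K, 0x03) = 0x0A.
C[4]: E(K, 0xF4) = 0xA1.
C[5]: E(K, 0x71) = 0x1C.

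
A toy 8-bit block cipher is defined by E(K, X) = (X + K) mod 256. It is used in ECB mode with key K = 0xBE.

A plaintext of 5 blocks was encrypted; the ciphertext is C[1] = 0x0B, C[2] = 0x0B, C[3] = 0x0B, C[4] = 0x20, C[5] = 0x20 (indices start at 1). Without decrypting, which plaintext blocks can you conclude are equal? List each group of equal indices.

ECB encrypts each block independently with the same key, so equal ciphertext blocks imply equal plaintext blocks.
C[1] = C[2] = C[3] = 0x0B, so P[1] = P[2] = P[3].
C[4] = C[5] = 0x20, so P[4] = P[5].

P[1] = P[2] = P[3]; P[4] = P[5]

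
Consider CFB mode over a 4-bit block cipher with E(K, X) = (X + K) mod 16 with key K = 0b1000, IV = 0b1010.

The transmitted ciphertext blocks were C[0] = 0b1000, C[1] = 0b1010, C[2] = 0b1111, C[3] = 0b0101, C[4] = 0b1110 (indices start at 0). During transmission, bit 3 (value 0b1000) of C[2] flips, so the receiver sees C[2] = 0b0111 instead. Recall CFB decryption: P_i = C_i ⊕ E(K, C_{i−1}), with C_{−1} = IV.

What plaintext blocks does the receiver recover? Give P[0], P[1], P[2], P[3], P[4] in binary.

P[0] = 0b1010, P[1] = 0b1010, P[2] = 0b0101, P[3] = 0b1010, P[4] = 0b0011

Only C[2] changed, to 0b0111. In CFB, a change in C_i flips the same bit in P_i and garbles P_{i+1}. Decrypting the received ciphertext:
P[0]: E(K, 0b1010) = 0b0010; 0b1000 ⊕ 0b0010 = 0b1010.
P[1]: E(K, 0b1000) = 0b0000; 0b1010 ⊕ 0b0000 = 0b1010.
P[2]: E(K, 0b1010) = 0b0010; 0b0111 ⊕ 0b0010 = 0b0101.
P[3]: E(K, 0b0111) = 0b1111; 0b0101 ⊕ 0b1111 = 0b1010.
P[4]: E(K, 0b0101) = 0b1101; 0b1110 ⊕ 0b1101 = 0b0011.
Blocks that differ from the original plaintext: P[2], P[3].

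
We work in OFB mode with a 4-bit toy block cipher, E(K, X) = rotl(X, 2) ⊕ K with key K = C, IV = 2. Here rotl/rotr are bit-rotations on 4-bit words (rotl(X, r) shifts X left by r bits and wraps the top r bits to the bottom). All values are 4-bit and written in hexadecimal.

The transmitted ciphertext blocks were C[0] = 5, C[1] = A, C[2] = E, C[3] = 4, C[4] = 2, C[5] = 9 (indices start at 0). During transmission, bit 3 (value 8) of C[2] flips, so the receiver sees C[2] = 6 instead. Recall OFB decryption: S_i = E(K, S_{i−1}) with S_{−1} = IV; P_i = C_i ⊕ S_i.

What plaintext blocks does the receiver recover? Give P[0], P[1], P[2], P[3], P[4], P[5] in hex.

P[0] = 1, P[1] = 7, P[2] = D, P[3] = 6, P[4] = 6, P[5] = 4

Only C[2] changed, to 6. In OFB, a change in C_i flips the same bit in P_i only; the keystream is unaffected. Decrypting the received ciphertext:
P[0]: S = E(K, 2) = 4; 5 ⊕ 4 = 1.
P[1]: S = E(K, 4) = D; A ⊕ D = 7.
P[2]: S = E(K, D) = B; 6 ⊕ B = D.
P[3]: S = E(K, B) = 2; 4 ⊕ 2 = 6.
P[4]: S = E(K, 2) = 4; 2 ⊕ 4 = 6.
P[5]: S = E(K, 4) = D; 9 ⊕ D = 4.
Blocks that differ from the original plaintext: P[2].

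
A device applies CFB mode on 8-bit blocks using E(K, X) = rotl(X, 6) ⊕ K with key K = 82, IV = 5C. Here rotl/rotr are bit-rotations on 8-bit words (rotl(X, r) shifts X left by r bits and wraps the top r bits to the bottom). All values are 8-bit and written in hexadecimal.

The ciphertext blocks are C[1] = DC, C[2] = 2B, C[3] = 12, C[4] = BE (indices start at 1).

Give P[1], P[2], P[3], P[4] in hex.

P[1] = 49, P[2] = 9E, P[3] = 5A, P[4] = B8

CFB decryption: P_i = C_i ⊕ E(K, C_{i−1}), with C_{0} = IV.
P[1]: E(K, 5C) = 95; DC ⊕ 95 = 49.
P[2]: E(K, DC) = B5; 2B ⊕ B5 = 9E.
P[3]: E(K, 2B) = 48; 12 ⊕ 48 = 5A.
P[4]: E(K, 12) = 06; BE ⊕ 06 = B8.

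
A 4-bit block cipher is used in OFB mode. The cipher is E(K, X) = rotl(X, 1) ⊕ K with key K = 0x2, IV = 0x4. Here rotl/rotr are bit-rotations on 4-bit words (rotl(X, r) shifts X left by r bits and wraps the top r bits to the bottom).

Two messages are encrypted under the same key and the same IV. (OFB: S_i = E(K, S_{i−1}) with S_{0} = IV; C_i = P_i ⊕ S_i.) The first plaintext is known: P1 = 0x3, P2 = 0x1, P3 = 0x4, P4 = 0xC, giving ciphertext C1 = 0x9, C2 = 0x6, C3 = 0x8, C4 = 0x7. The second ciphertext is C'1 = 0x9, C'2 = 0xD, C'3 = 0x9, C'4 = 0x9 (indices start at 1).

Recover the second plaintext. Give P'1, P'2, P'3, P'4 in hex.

P'1 = 0x3, P'2 = 0xA, P'3 = 0x5, P'4 = 0x2

In OFB with a reused IV, both messages share the same keystream S_i, so C_i ⊕ C'_i = P_i ⊕ P'_i and thus P'_i = P_i ⊕ C_i ⊕ C'_i.
P'1: 0x3 ⊕ 0x9 ⊕ 0x9 = 0x3.
P'2: 0x1 ⊕ 0x6 ⊕ 0xD = 0xA.
P'3: 0x4 ⊕ 0x8 ⊕ 0x9 = 0x5.
P'4: 0xC ⊕ 0x7 ⊕ 0x9 = 0x2.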